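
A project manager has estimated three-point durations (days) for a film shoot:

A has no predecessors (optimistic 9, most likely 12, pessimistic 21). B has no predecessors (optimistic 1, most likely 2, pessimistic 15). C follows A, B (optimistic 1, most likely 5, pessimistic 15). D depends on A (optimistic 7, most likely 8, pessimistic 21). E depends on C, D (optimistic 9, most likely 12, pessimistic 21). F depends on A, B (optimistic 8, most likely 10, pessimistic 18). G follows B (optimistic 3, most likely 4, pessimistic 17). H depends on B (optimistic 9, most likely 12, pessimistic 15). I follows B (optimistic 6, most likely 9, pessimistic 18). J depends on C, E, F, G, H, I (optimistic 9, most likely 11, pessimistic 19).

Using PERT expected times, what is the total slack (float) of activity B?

13 days

te_A = (9 + 4·12 + 21)/6 = 78/6 = 13
te_B = (1 + 4·2 + 15)/6 = 24/6 = 4
te_C = (1 + 4·5 + 15)/6 = 36/6 = 6
te_D = (7 + 4·8 + 21)/6 = 60/6 = 10
te_E = (9 + 4·12 + 21)/6 = 78/6 = 13
te_F = (8 + 4·10 + 18)/6 = 66/6 = 11
te_G = (3 + 4·4 + 17)/6 = 36/6 = 6
te_H = (9 + 4·12 + 15)/6 = 72/6 = 12
te_I = (6 + 4·9 + 18)/6 = 60/6 = 10
te_J = (9 + 4·11 + 19)/6 = 72/6 = 12

Forward pass:
ES_A = 0; EF_A = 13
ES_B = 0; EF_B = 4
ES_C = max(EF_A=13, EF_B=4) = 13; EF_C = 13+6 = 19
ES_D = 13; EF_D = 13+10 = 23
ES_E = max(EF_C=19, EF_D=23) = 23; EF_E = 23+13 = 36
ES_F = max(EF_A=13, EF_B=4) = 13; EF_F = 13+11 = 24
ES_G = 4; EF_G = 4+6 = 10
ES_H = 4; EF_H = 4+12 = 16
ES_I = 4; EF_I = 4+10 = 14
ES_J = max(EF_C=19, EF_E=36, EF_F=24, EF_G=10, EF_H=16, EF_I=14) = 36; EF_J = 36+12 = 48
Expected project duration μ = 48 days. Critical path: A → D → E → J.

Backward pass:
LF_J = 48; LS_J = 48−12 = 36
LF_I = LS_J = 36; LS_I = 36−10 = 26
LF_H = LS_J = 36; LS_H = 36−12 = 24
LF_G = LS_J = 36; LS_G = 36−6 = 30
LF_F = LS_J = 36; LS_F = 36−11 = 25
LF_E = LS_J = 36; LS_E = 36−13 = 23
LF_D = LS_E = 23; LS_D = 23−10 = 13
LF_C = min(LS_E=23, LS_J=36) = 23; LS_C = 23−6 = 17
LF_B = min(LS_C=17, LS_F=25, LS_G=30, LS_H=24, LS_I=26) = 17; LS_B = 17−4 = 13
LF_A = min(LS_C=17, LS_D=13, LS_F=25) = 13; LS_A = 13−13 = 0
Slack_B = LS_B − ES_B = 13 − 0 = 13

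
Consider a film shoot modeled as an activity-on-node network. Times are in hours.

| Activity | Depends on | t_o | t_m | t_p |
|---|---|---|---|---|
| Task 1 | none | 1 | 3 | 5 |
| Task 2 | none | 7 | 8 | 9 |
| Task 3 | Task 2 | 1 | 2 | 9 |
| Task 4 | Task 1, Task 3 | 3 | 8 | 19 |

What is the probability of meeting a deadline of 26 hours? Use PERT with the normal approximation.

te_Task 1 = (1 + 4·3 + 5)/6 = 18/6 = 3; σ²_Task 1 = ((5−1)/6)² = 0.444
te_Task 2 = (7 + 4·8 + 9)/6 = 48/6 = 8; σ²_Task 2 = ((9−7)/6)² = 0.111
te_Task 3 = (1 + 4·2 + 9)/6 = 18/6 = 3; σ²_Task 3 = ((9−1)/6)² = 1.778
te_Task 4 = (3 + 4·8 + 19)/6 = 54/6 = 9; σ²_Task 4 = ((19−3)/6)² = 7.111

Forward pass:
ES_Task 1 = 0; EF_Task 1 = 3
ES_Task 2 = 0; EF_Task 2 = 8
ES_Task 3 = 8; EF_Task 3 = 8+3 = 11
ES_Task 4 = max(EF_Task 1=3, EF_Task 3=11) = 11; EF_Task 4 = 11+9 = 20
Expected project duration μ = 20 hours. Critical path: Task 2 → Task 3 → Task 4.

Variance along critical path = 0.111 + 1.778 + 7.111 = 9.000; σ = √9.000 = 3.000 hours.
Z = (26 − 20) / 3.000 = 2.000
P(T ≤ 26) = Φ(2.000) ≈ 0.977

0.977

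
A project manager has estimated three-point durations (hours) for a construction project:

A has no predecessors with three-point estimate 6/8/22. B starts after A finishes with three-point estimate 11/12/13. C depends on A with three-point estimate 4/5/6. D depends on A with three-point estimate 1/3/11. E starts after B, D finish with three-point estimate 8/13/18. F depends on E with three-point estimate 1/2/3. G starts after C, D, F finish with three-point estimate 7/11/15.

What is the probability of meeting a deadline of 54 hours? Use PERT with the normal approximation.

te_A = (6 + 4·8 + 22)/6 = 60/6 = 10; σ²_A = ((22−6)/6)² = 7.111
te_B = (11 + 4·12 + 13)/6 = 72/6 = 12; σ²_B = ((13−11)/6)² = 0.111
te_C = (4 + 4·5 + 6)/6 = 30/6 = 5; σ²_C = ((6−4)/6)² = 0.111
te_D = (1 + 4·3 + 11)/6 = 24/6 = 4; σ²_D = ((11−1)/6)² = 2.778
te_E = (8 + 4·13 + 18)/6 = 78/6 = 13; σ²_E = ((18−8)/6)² = 2.778
te_F = (1 + 4·2 + 3)/6 = 12/6 = 2; σ²_F = ((3−1)/6)² = 0.111
te_G = (7 + 4·11 + 15)/6 = 66/6 = 11; σ²_G = ((15−7)/6)² = 1.778

Forward pass:
ES_A = 0; EF_A = 10
ES_B = 10; EF_B = 10+12 = 22
ES_C = 10; EF_C = 10+5 = 15
ES_D = 10; EF_D = 10+4 = 14
ES_E = max(EF_B=22, EF_D=14) = 22; EF_E = 22+13 = 35
ES_F = 35; EF_F = 35+2 = 37
ES_G = max(EF_C=15, EF_D=14, EF_F=37) = 37; EF_G = 37+11 = 48
Expected project duration μ = 48 hours. Critical path: A → B → E → F → G.

Variance along critical path = 7.111 + 0.111 + 2.778 + 0.111 + 1.778 = 11.889; σ = √11.889 = 3.448 hours.
Z = (54 − 48) / 3.448 = 1.740
P(T ≤ 54) = Φ(1.740) ≈ 0.959

0.959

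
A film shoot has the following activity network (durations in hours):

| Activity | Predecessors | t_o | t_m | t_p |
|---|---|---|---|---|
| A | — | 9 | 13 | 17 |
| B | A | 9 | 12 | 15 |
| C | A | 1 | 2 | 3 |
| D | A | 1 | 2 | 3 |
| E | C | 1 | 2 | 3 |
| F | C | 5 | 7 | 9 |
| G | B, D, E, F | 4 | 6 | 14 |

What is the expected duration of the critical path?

te_A = (9 + 4·13 + 17)/6 = 78/6 = 13
te_B = (9 + 4·12 + 15)/6 = 72/6 = 12
te_C = (1 + 4·2 + 3)/6 = 12/6 = 2
te_D = (1 + 4·2 + 3)/6 = 12/6 = 2
te_E = (1 + 4·2 + 3)/6 = 12/6 = 2
te_F = (5 + 4·7 + 9)/6 = 42/6 = 7
te_G = (4 + 4·6 + 14)/6 = 42/6 = 7

Forward pass:
ES_A = 0; EF_A = 13
ES_B = 13; EF_B = 13+12 = 25
ES_C = 13; EF_C = 13+2 = 15
ES_D = 13; EF_D = 13+2 = 15
ES_E = 15; EF_E = 15+2 = 17
ES_F = 15; EF_F = 15+7 = 22
ES_G = max(EF_B=25, EF_D=15, EF_E=17, EF_F=22) = 25; EF_G = 25+7 = 32
Expected project duration μ = 32 hours. Critical path: A → B → G.

32 hours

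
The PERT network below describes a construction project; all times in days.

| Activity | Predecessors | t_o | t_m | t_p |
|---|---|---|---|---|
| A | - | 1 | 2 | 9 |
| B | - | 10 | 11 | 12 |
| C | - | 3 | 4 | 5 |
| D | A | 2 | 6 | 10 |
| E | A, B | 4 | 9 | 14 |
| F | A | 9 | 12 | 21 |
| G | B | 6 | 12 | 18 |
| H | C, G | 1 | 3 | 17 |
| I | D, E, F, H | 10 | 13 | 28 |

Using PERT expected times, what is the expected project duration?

43 days

te_A = (1 + 4·2 + 9)/6 = 18/6 = 3
te_B = (10 + 4·11 + 12)/6 = 66/6 = 11
te_C = (3 + 4·4 + 5)/6 = 24/6 = 4
te_D = (2 + 4·6 + 10)/6 = 36/6 = 6
te_E = (4 + 4·9 + 14)/6 = 54/6 = 9
te_F = (9 + 4·12 + 21)/6 = 78/6 = 13
te_G = (6 + 4·12 + 18)/6 = 72/6 = 12
te_H = (1 + 4·3 + 17)/6 = 30/6 = 5
te_I = (10 + 4·13 + 28)/6 = 90/6 = 15

Forward pass:
ES_A = 0; EF_A = 3
ES_B = 0; EF_B = 11
ES_C = 0; EF_C = 4
ES_D = 3; EF_D = 3+6 = 9
ES_E = max(EF_A=3, EF_B=11) = 11; EF_E = 11+9 = 20
ES_F = 3; EF_F = 3+13 = 16
ES_G = 11; EF_G = 11+12 = 23
ES_H = max(EF_C=4, EF_G=23) = 23; EF_H = 23+5 = 28
ES_I = max(EF_D=9, EF_E=20, EF_F=16, EF_H=28) = 28; EF_I = 28+15 = 43
Expected project duration μ = 43 days. Critical path: B → G → H → I.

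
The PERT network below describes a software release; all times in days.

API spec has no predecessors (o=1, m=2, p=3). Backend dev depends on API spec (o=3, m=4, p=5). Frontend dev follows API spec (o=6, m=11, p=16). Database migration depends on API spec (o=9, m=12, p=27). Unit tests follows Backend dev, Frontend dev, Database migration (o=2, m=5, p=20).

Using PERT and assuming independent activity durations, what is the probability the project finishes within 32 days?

te_API spec = (1 + 4·2 + 3)/6 = 12/6 = 2; σ²_API spec = ((3−1)/6)² = 0.111
te_Backend dev = (3 + 4·4 + 5)/6 = 24/6 = 4; σ²_Backend dev = ((5−3)/6)² = 0.111
te_Frontend dev = (6 + 4·11 + 16)/6 = 66/6 = 11; σ²_Frontend dev = ((16−6)/6)² = 2.778
te_Database migration = (9 + 4·12 + 27)/6 = 84/6 = 14; σ²_Database migration = ((27−9)/6)² = 9.000
te_Unit tests = (2 + 4·5 + 20)/6 = 42/6 = 7; σ²_Unit tests = ((20−2)/6)² = 9.000

Forward pass:
ES_API spec = 0; EF_API spec = 2
ES_Backend dev = 2; EF_Backend dev = 2+4 = 6
ES_Frontend dev = 2; EF_Frontend dev = 2+11 = 13
ES_Database migration = 2; EF_Database migration = 2+14 = 16
ES_Unit tests = max(EF_Backend dev=6, EF_Frontend dev=13, EF_Database migration=16) = 16; EF_Unit tests = 16+7 = 23
Expected project duration μ = 23 days. Critical path: API spec → Database migration → Unit tests.

Variance along critical path = 0.111 + 9.000 + 9.000 = 18.111; σ = √18.111 = 4.256 days.
Z = (32 − 23) / 4.256 = 2.115
P(T ≤ 32) = Φ(2.115) ≈ 0.983

0.983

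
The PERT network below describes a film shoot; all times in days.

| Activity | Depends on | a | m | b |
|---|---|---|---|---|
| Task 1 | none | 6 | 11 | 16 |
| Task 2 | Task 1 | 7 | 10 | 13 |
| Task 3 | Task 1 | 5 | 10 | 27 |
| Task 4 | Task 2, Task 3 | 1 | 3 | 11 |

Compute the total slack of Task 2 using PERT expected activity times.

2 days

te_Task 1 = (6 + 4·11 + 16)/6 = 66/6 = 11
te_Task 2 = (7 + 4·10 + 13)/6 = 60/6 = 10
te_Task 3 = (5 + 4·10 + 27)/6 = 72/6 = 12
te_Task 4 = (1 + 4·3 + 11)/6 = 24/6 = 4

Forward pass:
ES_Task 1 = 0; EF_Task 1 = 11
ES_Task 2 = 11; EF_Task 2 = 11+10 = 21
ES_Task 3 = 11; EF_Task 3 = 11+12 = 23
ES_Task 4 = max(EF_Task 2=21, EF_Task 3=23) = 23; EF_Task 4 = 23+4 = 27
Expected project duration μ = 27 days. Critical path: Task 1 → Task 3 → Task 4.

Backward pass:
LF_Task 4 = 27; LS_Task 4 = 27−4 = 23
LF_Task 3 = LS_Task 4 = 23; LS_Task 3 = 23−12 = 11
LF_Task 2 = LS_Task 4 = 23; LS_Task 2 = 23−10 = 13
LF_Task 1 = min(LS_Task 2=13, LS_Task 3=11) = 11; LS_Task 1 = 11−11 = 0
Slack_Task 2 = LS_Task 2 − ES_Task 2 = 13 − 11 = 2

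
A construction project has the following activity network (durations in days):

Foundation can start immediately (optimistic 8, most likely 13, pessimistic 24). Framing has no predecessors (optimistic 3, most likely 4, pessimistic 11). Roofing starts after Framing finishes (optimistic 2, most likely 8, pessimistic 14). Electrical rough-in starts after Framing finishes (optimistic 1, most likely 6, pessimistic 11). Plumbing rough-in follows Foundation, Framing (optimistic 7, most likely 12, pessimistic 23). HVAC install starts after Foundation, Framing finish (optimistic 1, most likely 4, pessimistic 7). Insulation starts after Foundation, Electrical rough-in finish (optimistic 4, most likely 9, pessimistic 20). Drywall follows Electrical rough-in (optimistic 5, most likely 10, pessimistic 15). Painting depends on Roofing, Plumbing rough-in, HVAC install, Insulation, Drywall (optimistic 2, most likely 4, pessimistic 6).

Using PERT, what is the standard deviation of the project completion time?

3.83 days

te_Foundation = (8 + 4·13 + 24)/6 = 84/6 = 14; σ²_Foundation = ((24−8)/6)² = 7.111
te_Framing = (3 + 4·4 + 11)/6 = 30/6 = 5; σ²_Framing = ((11−3)/6)² = 1.778
te_Roofing = (2 + 4·8 + 14)/6 = 48/6 = 8; σ²_Roofing = ((14−2)/6)² = 4.000
te_Electrical rough-in = (1 + 4·6 + 11)/6 = 36/6 = 6; σ²_Electrical rough-in = ((11−1)/6)² = 2.778
te_Plumbing rough-in = (7 + 4·12 + 23)/6 = 78/6 = 13; σ²_Plumbing rough-in = ((23−7)/6)² = 7.111
te_HVAC install = (1 + 4·4 + 7)/6 = 24/6 = 4; σ²_HVAC install = ((7−1)/6)² = 1.000
te_Insulation = (4 + 4·9 + 20)/6 = 60/6 = 10; σ²_Insulation = ((20−4)/6)² = 7.111
te_Drywall = (5 + 4·10 + 15)/6 = 60/6 = 10; σ²_Drywall = ((15−5)/6)² = 2.778
te_Painting = (2 + 4·4 + 6)/6 = 24/6 = 4; σ²_Painting = ((6−2)/6)² = 0.444

Forward pass:
ES_Foundation = 0; EF_Foundation = 14
ES_Framing = 0; EF_Framing = 5
ES_Roofing = 5; EF_Roofing = 5+8 = 13
ES_Electrical rough-in = 5; EF_Electrical rough-in = 5+6 = 11
ES_Plumbing rough-in = max(EF_Foundation=14, EF_Framing=5) = 14; EF_Plumbing rough-in = 14+13 = 27
ES_HVAC install = max(EF_Foundation=14, EF_Framing=5) = 14; EF_HVAC install = 14+4 = 18
ES_Insulation = max(EF_Foundation=14, EF_Electrical rough-in=11) = 14; EF_Insulation = 14+10 = 24
ES_Drywall = 11; EF_Drywall = 11+10 = 21
ES_Painting = max(EF_Roofing=13, EF_Plumbing rough-in=27, EF_HVAC install=18, EF_Insulation=24, EF_Drywall=21) = 27; EF_Painting = 27+4 = 31
Expected project duration μ = 31 days. Critical path: Foundation → Plumbing rough-in → Painting.

Variance along critical path = 7.111 + 7.111 + 0.444 = 14.667
σ = √14.667 = 3.830 days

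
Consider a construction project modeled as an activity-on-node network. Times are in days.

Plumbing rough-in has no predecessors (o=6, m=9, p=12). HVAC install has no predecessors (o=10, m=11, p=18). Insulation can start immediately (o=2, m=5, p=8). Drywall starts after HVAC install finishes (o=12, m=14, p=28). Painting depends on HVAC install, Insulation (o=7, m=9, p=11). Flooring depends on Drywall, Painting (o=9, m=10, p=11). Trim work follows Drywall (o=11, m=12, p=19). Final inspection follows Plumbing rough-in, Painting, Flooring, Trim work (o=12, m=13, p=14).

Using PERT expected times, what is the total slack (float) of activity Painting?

10 days

te_Plumbing rough-in = (6 + 4·9 + 12)/6 = 54/6 = 9
te_HVAC install = (10 + 4·11 + 18)/6 = 72/6 = 12
te_Insulation = (2 + 4·5 + 8)/6 = 30/6 = 5
te_Drywall = (12 + 4·14 + 28)/6 = 96/6 = 16
te_Painting = (7 + 4·9 + 11)/6 = 54/6 = 9
te_Flooring = (9 + 4·10 + 11)/6 = 60/6 = 10
te_Trim work = (11 + 4·12 + 19)/6 = 78/6 = 13
te_Final inspection = (12 + 4·13 + 14)/6 = 78/6 = 13

Forward pass:
ES_Plumbing rough-in = 0; EF_Plumbing rough-in = 9
ES_HVAC install = 0; EF_HVAC install = 12
ES_Insulation = 0; EF_Insulation = 5
ES_Drywall = 12; EF_Drywall = 12+16 = 28
ES_Painting = max(EF_HVAC install=12, EF_Insulation=5) = 12; EF_Painting = 12+9 = 21
ES_Flooring = max(EF_Drywall=28, EF_Painting=21) = 28; EF_Flooring = 28+10 = 38
ES_Trim work = 28; EF_Trim work = 28+13 = 41
ES_Final inspection = max(EF_Plumbing rough-in=9, EF_Painting=21, EF_Flooring=38, EF_Trim work=41) = 41; EF_Final inspection = 41+13 = 54
Expected project duration μ = 54 days. Critical path: HVAC install → Drywall → Trim work → Final inspection.

Backward pass:
LF_Final inspection = 54; LS_Final inspection = 54−13 = 41
LF_Trim work = LS_Final inspection = 41; LS_Trim work = 41−13 = 28
LF_Flooring = LS_Final inspection = 41; LS_Flooring = 41−10 = 31
LF_Painting = min(LS_Flooring=31, LS_Final inspection=41) = 31; LS_Painting = 31−9 = 22
LF_Drywall = min(LS_Flooring=31, LS_Trim work=28) = 28; LS_Drywall = 28−16 = 12
LF_Insulation = LS_Painting = 22; LS_Insulation = 22−5 = 17
LF_HVAC install = min(LS_Drywall=12, LS_Painting=22) = 12; LS_HVAC install = 12−12 = 0
LF_Plumbing rough-in = LS_Final inspection = 41; LS_Plumbing rough-in = 41−9 = 32
Slack_Painting = LS_Painting − ES_Painting = 22 − 12 = 10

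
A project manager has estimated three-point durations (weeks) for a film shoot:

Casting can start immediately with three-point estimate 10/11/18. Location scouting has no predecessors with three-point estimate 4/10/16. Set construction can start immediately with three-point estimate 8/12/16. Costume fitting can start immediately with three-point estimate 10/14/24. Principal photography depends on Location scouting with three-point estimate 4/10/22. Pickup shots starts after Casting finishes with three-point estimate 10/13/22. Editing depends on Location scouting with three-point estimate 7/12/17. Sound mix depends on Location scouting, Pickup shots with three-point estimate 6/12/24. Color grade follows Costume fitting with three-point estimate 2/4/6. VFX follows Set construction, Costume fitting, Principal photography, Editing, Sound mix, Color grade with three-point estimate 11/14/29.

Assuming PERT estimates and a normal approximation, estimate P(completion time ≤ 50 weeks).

te_Casting = (10 + 4·11 + 18)/6 = 72/6 = 12; σ²_Casting = ((18−10)/6)² = 1.778
te_Location scouting = (4 + 4·10 + 16)/6 = 60/6 = 10; σ²_Location scouting = ((16−4)/6)² = 4.000
te_Set construction = (8 + 4·12 + 16)/6 = 72/6 = 12; σ²_Set construction = ((16−8)/6)² = 1.778
te_Costume fitting = (10 + 4·14 + 24)/6 = 90/6 = 15; σ²_Costume fitting = ((24−10)/6)² = 5.444
te_Principal photography = (4 + 4·10 + 22)/6 = 66/6 = 11; σ²_Principal photography = ((22−4)/6)² = 9.000
te_Pickup shots = (10 + 4·13 + 22)/6 = 84/6 = 14; σ²_Pickup shots = ((22−10)/6)² = 4.000
te_Editing = (7 + 4·12 + 17)/6 = 72/6 = 12; σ²_Editing = ((17−7)/6)² = 2.778
te_Sound mix = (6 + 4·12 + 24)/6 = 78/6 = 13; σ²_Sound mix = ((24−6)/6)² = 9.000
te_Color grade = (2 + 4·4 + 6)/6 = 24/6 = 4; σ²_Color grade = ((6−2)/6)² = 0.444
te_VFX = (11 + 4·14 + 29)/6 = 96/6 = 16; σ²_VFX = ((29−11)/6)² = 9.000

Forward pass:
ES_Casting = 0; EF_Casting = 12
ES_Location scouting = 0; EF_Location scouting = 10
ES_Set construction = 0; EF_Set construction = 12
ES_Costume fitting = 0; EF_Costume fitting = 15
ES_Principal photography = 10; EF_Principal photography = 10+11 = 21
ES_Pickup shots = 12; EF_Pickup shots = 12+14 = 26
ES_Editing = 10; EF_Editing = 10+12 = 22
ES_Sound mix = max(EF_Location scouting=10, EF_Pickup shots=26) = 26; EF_Sound mix = 26+13 = 39
ES_Color grade = 15; EF_Color grade = 15+4 = 19
ES_VFX = max(EF_Set construction=12, EF_Costume fitting=15, EF_Principal photography=21, EF_Editing=22, EF_Sound mix=39, EF_Color grade=19) = 39; EF_VFX = 39+16 = 55
Expected project duration μ = 55 weeks. Critical path: Casting → Pickup shots → Sound mix → VFX.

Variance along critical path = 1.778 + 4.000 + 9.000 + 9.000 = 23.778; σ = √23.778 = 4.876 weeks.
Z = (50 − 55) / 4.876 = -1.025
P(T ≤ 50) = Φ(-1.025) ≈ 0.153

0.153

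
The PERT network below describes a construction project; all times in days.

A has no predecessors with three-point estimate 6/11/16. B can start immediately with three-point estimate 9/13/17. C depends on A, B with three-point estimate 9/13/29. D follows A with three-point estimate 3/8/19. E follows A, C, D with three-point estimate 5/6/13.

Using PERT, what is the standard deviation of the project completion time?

te_A = (6 + 4·11 + 16)/6 = 66/6 = 11; σ²_A = ((16−6)/6)² = 2.778
te_B = (9 + 4·13 + 17)/6 = 78/6 = 13; σ²_B = ((17−9)/6)² = 1.778
te_C = (9 + 4·13 + 29)/6 = 90/6 = 15; σ²_C = ((29−9)/6)² = 11.111
te_D = (3 + 4·8 + 19)/6 = 54/6 = 9; σ²_D = ((19−3)/6)² = 7.111
te_E = (5 + 4·6 + 13)/6 = 42/6 = 7; σ²_E = ((13−5)/6)² = 1.778

Forward pass:
ES_A = 0; EF_A = 11
ES_B = 0; EF_B = 13
ES_C = max(EF_A=11, EF_B=13) = 13; EF_C = 13+15 = 28
ES_D = 11; EF_D = 11+9 = 20
ES_E = max(EF_A=11, EF_C=28, EF_D=20) = 28; EF_E = 28+7 = 35
Expected project duration μ = 35 days. Critical path: B → C → E.

Variance along critical path = 1.778 + 11.111 + 1.778 = 14.667
σ = √14.667 = 3.830 days

3.83 days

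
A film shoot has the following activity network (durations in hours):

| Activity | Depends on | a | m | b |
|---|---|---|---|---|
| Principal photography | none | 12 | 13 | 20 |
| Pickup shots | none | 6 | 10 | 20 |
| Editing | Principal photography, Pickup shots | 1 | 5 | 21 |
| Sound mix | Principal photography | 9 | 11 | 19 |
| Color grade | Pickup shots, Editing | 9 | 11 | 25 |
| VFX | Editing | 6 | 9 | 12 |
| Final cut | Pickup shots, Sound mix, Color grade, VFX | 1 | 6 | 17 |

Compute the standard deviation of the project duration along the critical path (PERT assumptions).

5.21 hours

te_Principal photography = (12 + 4·13 + 20)/6 = 84/6 = 14; σ²_Principal photography = ((20−12)/6)² = 1.778
te_Pickup shots = (6 + 4·10 + 20)/6 = 66/6 = 11; σ²_Pickup shots = ((20−6)/6)² = 5.444
te_Editing = (1 + 4·5 + 21)/6 = 42/6 = 7; σ²_Editing = ((21−1)/6)² = 11.111
te_Sound mix = (9 + 4·11 + 19)/6 = 72/6 = 12; σ²_Sound mix = ((19−9)/6)² = 2.778
te_Color grade = (9 + 4·11 + 25)/6 = 78/6 = 13; σ²_Color grade = ((25−9)/6)² = 7.111
te_VFX = (6 + 4·9 + 12)/6 = 54/6 = 9; σ²_VFX = ((12−6)/6)² = 1.000
te_Final cut = (1 + 4·6 + 17)/6 = 42/6 = 7; σ²_Final cut = ((17−1)/6)² = 7.111

Forward pass:
ES_Principal photography = 0; EF_Principal photography = 14
ES_Pickup shots = 0; EF_Pickup shots = 11
ES_Editing = max(EF_Principal photography=14, EF_Pickup shots=11) = 14; EF_Editing = 14+7 = 21
ES_Sound mix = 14; EF_Sound mix = 14+12 = 26
ES_Color grade = max(EF_Pickup shots=11, EF_Editing=21) = 21; EF_Color grade = 21+13 = 34
ES_VFX = 21; EF_VFX = 21+9 = 30
ES_Final cut = max(EF_Pickup shots=11, EF_Sound mix=26, EF_Color grade=34, EF_VFX=30) = 34; EF_Final cut = 34+7 = 41
Expected project duration μ = 41 hours. Critical path: Principal photography → Editing → Color grade → Final cut.

Variance along critical path = 1.778 + 11.111 + 7.111 + 7.111 = 27.111
σ = √27.111 = 5.207 hours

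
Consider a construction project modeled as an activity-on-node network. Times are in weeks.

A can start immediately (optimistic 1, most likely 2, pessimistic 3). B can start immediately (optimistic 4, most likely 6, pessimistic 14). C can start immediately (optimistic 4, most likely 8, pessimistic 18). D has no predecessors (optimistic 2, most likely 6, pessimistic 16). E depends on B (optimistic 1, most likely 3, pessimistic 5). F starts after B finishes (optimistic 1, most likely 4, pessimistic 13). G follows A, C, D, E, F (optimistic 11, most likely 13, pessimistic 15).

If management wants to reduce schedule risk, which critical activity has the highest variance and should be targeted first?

F

te_A = (1 + 4·2 + 3)/6 = 12/6 = 2; σ²_A = ((3−1)/6)² = 0.111
te_B = (4 + 4·6 + 14)/6 = 42/6 = 7; σ²_B = ((14−4)/6)² = 2.778
te_C = (4 + 4·8 + 18)/6 = 54/6 = 9; σ²_C = ((18−4)/6)² = 5.444
te_D = (2 + 4·6 + 16)/6 = 42/6 = 7; σ²_D = ((16−2)/6)² = 5.444
te_E = (1 + 4·3 + 5)/6 = 18/6 = 3; σ²_E = ((5−1)/6)² = 0.444
te_F = (1 + 4·4 + 13)/6 = 30/6 = 5; σ²_F = ((13−1)/6)² = 4.000
te_G = (11 + 4·13 + 15)/6 = 78/6 = 13; σ²_G = ((15−11)/6)² = 0.444

Forward pass:
ES_A = 0; EF_A = 2
ES_B = 0; EF_B = 7
ES_C = 0; EF_C = 9
ES_D = 0; EF_D = 7
ES_E = 7; EF_E = 7+3 = 10
ES_F = 7; EF_F = 7+5 = 12
ES_G = max(EF_A=2, EF_C=9, EF_D=7, EF_E=10, EF_F=12) = 12; EF_G = 12+13 = 25
Expected project duration μ = 25 weeks. Critical path: B → F → G.

Variances on critical path: σ²_B=2.778, σ²_F=4.000, σ²_G=0.444.
Largest is σ²_F = 4.000.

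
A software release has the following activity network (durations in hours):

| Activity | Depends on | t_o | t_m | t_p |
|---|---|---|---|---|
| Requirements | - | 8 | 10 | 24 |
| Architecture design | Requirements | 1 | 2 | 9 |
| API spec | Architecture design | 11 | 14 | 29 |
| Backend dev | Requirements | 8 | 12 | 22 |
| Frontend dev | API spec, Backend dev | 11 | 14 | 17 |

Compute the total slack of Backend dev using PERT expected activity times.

6 hours

te_Requirements = (8 + 4·10 + 24)/6 = 72/6 = 12
te_Architecture design = (1 + 4·2 + 9)/6 = 18/6 = 3
te_API spec = (11 + 4·14 + 29)/6 = 96/6 = 16
te_Backend dev = (8 + 4·12 + 22)/6 = 78/6 = 13
te_Frontend dev = (11 + 4·14 + 17)/6 = 84/6 = 14

Forward pass:
ES_Requirements = 0; EF_Requirements = 12
ES_Architecture design = 12; EF_Architecture design = 12+3 = 15
ES_API spec = 15; EF_API spec = 15+16 = 31
ES_Backend dev = 12; EF_Backend dev = 12+13 = 25
ES_Frontend dev = max(EF_API spec=31, EF_Backend dev=25) = 31; EF_Frontend dev = 31+14 = 45
Expected project duration μ = 45 hours. Critical path: Requirements → Architecture design → API spec → Frontend dev.

Backward pass:
LF_Frontend dev = 45; LS_Frontend dev = 45−14 = 31
LF_Backend dev = LS_Frontend dev = 31; LS_Backend dev = 31−13 = 18
LF_API spec = LS_Frontend dev = 31; LS_API spec = 31−16 = 15
LF_Architecture design = LS_API spec = 15; LS_Architecture design = 15−3 = 12
LF_Requirements = min(LS_Architecture design=12, LS_Backend dev=18) = 12; LS_Requirements = 12−12 = 0
Slack_Backend dev = LS_Backend dev − ES_Backend dev = 18 − 12 = 6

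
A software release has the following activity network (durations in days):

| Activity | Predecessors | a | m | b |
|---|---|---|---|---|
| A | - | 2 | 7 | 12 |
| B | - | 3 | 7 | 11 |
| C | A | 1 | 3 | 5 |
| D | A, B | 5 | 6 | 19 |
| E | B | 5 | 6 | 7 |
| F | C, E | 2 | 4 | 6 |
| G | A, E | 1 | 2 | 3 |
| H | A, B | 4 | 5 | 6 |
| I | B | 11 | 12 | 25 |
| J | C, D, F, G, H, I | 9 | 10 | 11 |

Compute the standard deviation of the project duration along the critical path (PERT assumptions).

2.71 days

te_A = (2 + 4·7 + 12)/6 = 42/6 = 7; σ²_A = ((12−2)/6)² = 2.778
te_B = (3 + 4·7 + 11)/6 = 42/6 = 7; σ²_B = ((11−3)/6)² = 1.778
te_C = (1 + 4·3 + 5)/6 = 18/6 = 3; σ²_C = ((5−1)/6)² = 0.444
te_D = (5 + 4·6 + 19)/6 = 48/6 = 8; σ²_D = ((19−5)/6)² = 5.444
te_E = (5 + 4·6 + 7)/6 = 36/6 = 6; σ²_E = ((7−5)/6)² = 0.111
te_F = (2 + 4·4 + 6)/6 = 24/6 = 4; σ²_F = ((6−2)/6)² = 0.444
te_G = (1 + 4·2 + 3)/6 = 12/6 = 2; σ²_G = ((3−1)/6)² = 0.111
te_H = (4 + 4·5 + 6)/6 = 30/6 = 5; σ²_H = ((6−4)/6)² = 0.111
te_I = (11 + 4·12 + 25)/6 = 84/6 = 14; σ²_I = ((25−11)/6)² = 5.444
te_J = (9 + 4·10 + 11)/6 = 60/6 = 10; σ²_J = ((11−9)/6)² = 0.111

Forward pass:
ES_A = 0; EF_A = 7
ES_B = 0; EF_B = 7
ES_C = 7; EF_C = 7+3 = 10
ES_D = max(EF_A=7, EF_B=7) = 7; EF_D = 7+8 = 15
ES_E = 7; EF_E = 7+6 = 13
ES_F = max(EF_C=10, EF_E=13) = 13; EF_F = 13+4 = 17
ES_G = max(EF_A=7, EF_E=13) = 13; EF_G = 13+2 = 15
ES_H = max(EF_A=7, EF_B=7) = 7; EF_H = 7+5 = 12
ES_I = 7; EF_I = 7+14 = 21
ES_J = max(EF_C=10, EF_D=15, EF_F=17, EF_G=15, EF_H=12, EF_I=21) = 21; EF_J = 21+10 = 31
Expected project duration μ = 31 days. Critical path: B → I → J.

Variance along critical path = 1.778 + 5.444 + 0.111 = 7.333
σ = √7.333 = 2.708 days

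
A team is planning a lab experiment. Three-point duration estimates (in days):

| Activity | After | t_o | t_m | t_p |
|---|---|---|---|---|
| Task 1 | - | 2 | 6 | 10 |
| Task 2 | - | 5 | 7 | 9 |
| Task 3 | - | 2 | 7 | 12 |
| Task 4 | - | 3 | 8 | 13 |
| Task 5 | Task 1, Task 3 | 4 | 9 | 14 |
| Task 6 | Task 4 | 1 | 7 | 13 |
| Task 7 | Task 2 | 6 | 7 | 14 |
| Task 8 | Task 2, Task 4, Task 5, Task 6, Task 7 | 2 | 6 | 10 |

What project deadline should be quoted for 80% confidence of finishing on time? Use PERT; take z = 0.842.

24.3 days

te_Task 1 = (2 + 4·6 + 10)/6 = 36/6 = 6; σ²_Task 1 = ((10−2)/6)² = 1.778
te_Task 2 = (5 + 4·7 + 9)/6 = 42/6 = 7; σ²_Task 2 = ((9−5)/6)² = 0.444
te_Task 3 = (2 + 4·7 + 12)/6 = 42/6 = 7; σ²_Task 3 = ((12−2)/6)² = 2.778
te_Task 4 = (3 + 4·8 + 13)/6 = 48/6 = 8; σ²_Task 4 = ((13−3)/6)² = 2.778
te_Task 5 = (4 + 4·9 + 14)/6 = 54/6 = 9; σ²_Task 5 = ((14−4)/6)² = 2.778
te_Task 6 = (1 + 4·7 + 13)/6 = 42/6 = 7; σ²_Task 6 = ((13−1)/6)² = 4.000
te_Task 7 = (6 + 4·7 + 14)/6 = 48/6 = 8; σ²_Task 7 = ((14−6)/6)² = 1.778
te_Task 8 = (2 + 4·6 + 10)/6 = 36/6 = 6; σ²_Task 8 = ((10−2)/6)² = 1.778

Forward pass:
ES_Task 1 = 0; EF_Task 1 = 6
ES_Task 2 = 0; EF_Task 2 = 7
ES_Task 3 = 0; EF_Task 3 = 7
ES_Task 4 = 0; EF_Task 4 = 8
ES_Task 5 = max(EF_Task 1=6, EF_Task 3=7) = 7; EF_Task 5 = 7+9 = 16
ES_Task 6 = 8; EF_Task 6 = 8+7 = 15
ES_Task 7 = 7; EF_Task 7 = 7+8 = 15
ES_Task 8 = max(EF_Task 2=7, EF_Task 4=8, EF_Task 5=16, EF_Task 6=15, EF_Task 7=15) = 16; EF_Task 8 = 16+6 = 22
Expected project duration μ = 22 days. Critical path: Task 3 → Task 5 → Task 8.

Variance along critical path = 2.778 + 2.778 + 1.778 = 7.333; σ = 2.708 days.
D = μ + z·σ = 22 + 0.842·2.708 = 24.3 days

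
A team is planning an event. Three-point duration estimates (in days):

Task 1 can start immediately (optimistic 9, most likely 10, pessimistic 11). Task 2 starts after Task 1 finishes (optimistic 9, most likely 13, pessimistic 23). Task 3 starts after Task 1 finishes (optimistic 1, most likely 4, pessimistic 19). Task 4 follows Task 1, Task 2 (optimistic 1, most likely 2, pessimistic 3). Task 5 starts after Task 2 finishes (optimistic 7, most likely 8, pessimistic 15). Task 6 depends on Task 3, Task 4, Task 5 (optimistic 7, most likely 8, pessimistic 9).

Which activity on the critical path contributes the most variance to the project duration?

te_Task 1 = (9 + 4·10 + 11)/6 = 60/6 = 10; σ²_Task 1 = ((11−9)/6)² = 0.111
te_Task 2 = (9 + 4·13 + 23)/6 = 84/6 = 14; σ²_Task 2 = ((23−9)/6)² = 5.444
te_Task 3 = (1 + 4·4 + 19)/6 = 36/6 = 6; σ²_Task 3 = ((19−1)/6)² = 9.000
te_Task 4 = (1 + 4·2 + 3)/6 = 12/6 = 2; σ²_Task 4 = ((3−1)/6)² = 0.111
te_Task 5 = (7 + 4·8 + 15)/6 = 54/6 = 9; σ²_Task 5 = ((15−7)/6)² = 1.778
te_Task 6 = (7 + 4·8 + 9)/6 = 48/6 = 8; σ²_Task 6 = ((9−7)/6)² = 0.111

Forward pass:
ES_Task 1 = 0; EF_Task 1 = 10
ES_Task 2 = 10; EF_Task 2 = 10+14 = 24
ES_Task 3 = 10; EF_Task 3 = 10+6 = 16
ES_Task 4 = max(EF_Task 1=10, EF_Task 2=24) = 24; EF_Task 4 = 24+2 = 26
ES_Task 5 = 24; EF_Task 5 = 24+9 = 33
ES_Task 6 = max(EF_Task 3=16, EF_Task 4=26, EF_Task 5=33) = 33; EF_Task 6 = 33+8 = 41
Expected project duration μ = 41 days. Critical path: Task 1 → Task 2 → Task 5 → Task 6.

Variances on critical path: σ²_Task 1=0.111, σ²_Task 2=5.444, σ²_Task 5=1.778, σ²_Task 6=0.111.
Largest is σ²_Task 2 = 5.444.

Task 2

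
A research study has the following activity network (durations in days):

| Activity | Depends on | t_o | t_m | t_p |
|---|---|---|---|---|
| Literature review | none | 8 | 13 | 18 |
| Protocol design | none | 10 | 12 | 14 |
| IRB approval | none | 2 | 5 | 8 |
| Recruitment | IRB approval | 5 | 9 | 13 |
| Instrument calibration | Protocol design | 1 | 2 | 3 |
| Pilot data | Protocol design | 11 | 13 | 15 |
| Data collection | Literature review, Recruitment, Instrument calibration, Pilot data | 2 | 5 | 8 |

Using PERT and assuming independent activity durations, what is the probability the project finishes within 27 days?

0.015

te_Literature review = (8 + 4·13 + 18)/6 = 78/6 = 13; σ²_Literature review = ((18−8)/6)² = 2.778
te_Protocol design = (10 + 4·12 + 14)/6 = 72/6 = 12; σ²_Protocol design = ((14−10)/6)² = 0.444
te_IRB approval = (2 + 4·5 + 8)/6 = 30/6 = 5; σ²_IRB approval = ((8−2)/6)² = 1.000
te_Recruitment = (5 + 4·9 + 13)/6 = 54/6 = 9; σ²_Recruitment = ((13−5)/6)² = 1.778
te_Instrument calibration = (1 + 4·2 + 3)/6 = 12/6 = 2; σ²_Instrument calibration = ((3−1)/6)² = 0.111
te_Pilot data = (11 + 4·13 + 15)/6 = 78/6 = 13; σ²_Pilot data = ((15−11)/6)² = 0.444
te_Data collection = (2 + 4·5 + 8)/6 = 30/6 = 5; σ²_Data collection = ((8−2)/6)² = 1.000

Forward pass:
ES_Literature review = 0; EF_Literature review = 13
ES_Protocol design = 0; EF_Protocol design = 12
ES_IRB approval = 0; EF_IRB approval = 5
ES_Recruitment = 5; EF_Recruitment = 5+9 = 14
ES_Instrument calibration = 12; EF_Instrument calibration = 12+2 = 14
ES_Pilot data = 12; EF_Pilot data = 12+13 = 25
ES_Data collection = max(EF_Literature review=13, EF_Recruitment=14, EF_Instrument calibration=14, EF_Pilot data=25) = 25; EF_Data collection = 25+5 = 30
Expected project duration μ = 30 days. Critical path: Protocol design → Pilot data → Data collection.

Variance along critical path = 0.444 + 0.444 + 1.000 = 1.889; σ = √1.889 = 1.374 days.
Z = (27 − 30) / 1.374 = -2.183
P(T ≤ 27) = Φ(-2.183) ≈ 0.015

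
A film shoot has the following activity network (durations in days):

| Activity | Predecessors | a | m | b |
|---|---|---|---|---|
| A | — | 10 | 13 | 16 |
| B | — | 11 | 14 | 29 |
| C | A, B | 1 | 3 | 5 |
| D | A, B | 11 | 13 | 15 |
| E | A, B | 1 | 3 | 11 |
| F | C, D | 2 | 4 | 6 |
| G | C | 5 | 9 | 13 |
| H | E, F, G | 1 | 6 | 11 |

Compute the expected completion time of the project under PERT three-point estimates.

39 days

te_A = (10 + 4·13 + 16)/6 = 78/6 = 13
te_B = (11 + 4·14 + 29)/6 = 96/6 = 16
te_C = (1 + 4·3 + 5)/6 = 18/6 = 3
te_D = (11 + 4·13 + 15)/6 = 78/6 = 13
te_E = (1 + 4·3 + 11)/6 = 24/6 = 4
te_F = (2 + 4·4 + 6)/6 = 24/6 = 4
te_G = (5 + 4·9 + 13)/6 = 54/6 = 9
te_H = (1 + 4·6 + 11)/6 = 36/6 = 6

Forward pass:
ES_A = 0; EF_A = 13
ES_B = 0; EF_B = 16
ES_C = max(EF_A=13, EF_B=16) = 16; EF_C = 16+3 = 19
ES_D = max(EF_A=13, EF_B=16) = 16; EF_D = 16+13 = 29
ES_E = max(EF_A=13, EF_B=16) = 16; EF_E = 16+4 = 20
ES_F = max(EF_C=19, EF_D=29) = 29; EF_F = 29+4 = 33
ES_G = 19; EF_G = 19+9 = 28
ES_H = max(EF_E=20, EF_F=33, EF_G=28) = 33; EF_H = 33+6 = 39
Expected project duration μ = 39 days. Critical path: B → D → F → H.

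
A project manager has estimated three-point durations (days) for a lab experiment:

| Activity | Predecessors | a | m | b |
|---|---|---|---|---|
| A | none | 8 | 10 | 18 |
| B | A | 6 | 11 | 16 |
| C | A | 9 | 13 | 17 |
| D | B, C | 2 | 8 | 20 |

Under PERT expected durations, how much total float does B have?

2 days

te_A = (8 + 4·10 + 18)/6 = 66/6 = 11
te_B = (6 + 4·11 + 16)/6 = 66/6 = 11
te_C = (9 + 4·13 + 17)/6 = 78/6 = 13
te_D = (2 + 4·8 + 20)/6 = 54/6 = 9

Forward pass:
ES_A = 0; EF_A = 11
ES_B = 11; EF_B = 11+11 = 22
ES_C = 11; EF_C = 11+13 = 24
ES_D = max(EF_B=22, EF_C=24) = 24; EF_D = 24+9 = 33
Expected project duration μ = 33 days. Critical path: A → C → D.

Backward pass:
LF_D = 33; LS_D = 33−9 = 24
LF_C = LS_D = 24; LS_C = 24−13 = 11
LF_B = LS_D = 24; LS_B = 24−11 = 13
LF_A = min(LS_B=13, LS_C=11) = 11; LS_A = 11−11 = 0
Slack_B = LS_B − ES_B = 13 − 11 = 2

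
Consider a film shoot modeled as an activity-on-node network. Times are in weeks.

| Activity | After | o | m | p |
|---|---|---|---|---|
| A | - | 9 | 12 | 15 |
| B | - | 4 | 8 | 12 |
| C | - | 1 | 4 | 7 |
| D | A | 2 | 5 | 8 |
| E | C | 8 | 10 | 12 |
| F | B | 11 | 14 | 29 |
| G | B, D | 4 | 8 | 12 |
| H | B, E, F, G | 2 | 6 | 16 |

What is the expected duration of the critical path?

te_A = (9 + 4·12 + 15)/6 = 72/6 = 12
te_B = (4 + 4·8 + 12)/6 = 48/6 = 8
te_C = (1 + 4·4 + 7)/6 = 24/6 = 4
te_D = (2 + 4·5 + 8)/6 = 30/6 = 5
te_E = (8 + 4·10 + 12)/6 = 60/6 = 10
te_F = (11 + 4·14 + 29)/6 = 96/6 = 16
te_G = (4 + 4·8 + 12)/6 = 48/6 = 8
te_H = (2 + 4·6 + 16)/6 = 42/6 = 7

Forward pass:
ES_A = 0; EF_A = 12
ES_B = 0; EF_B = 8
ES_C = 0; EF_C = 4
ES_D = 12; EF_D = 12+5 = 17
ES_E = 4; EF_E = 4+10 = 14
ES_F = 8; EF_F = 8+16 = 24
ES_G = max(EF_B=8, EF_D=17) = 17; EF_G = 17+8 = 25
ES_H = max(EF_B=8, EF_E=14, EF_F=24, EF_G=25) = 25; EF_H = 25+7 = 32
Expected project duration μ = 32 weeks. Critical path: A → D → G → H.

32 weeks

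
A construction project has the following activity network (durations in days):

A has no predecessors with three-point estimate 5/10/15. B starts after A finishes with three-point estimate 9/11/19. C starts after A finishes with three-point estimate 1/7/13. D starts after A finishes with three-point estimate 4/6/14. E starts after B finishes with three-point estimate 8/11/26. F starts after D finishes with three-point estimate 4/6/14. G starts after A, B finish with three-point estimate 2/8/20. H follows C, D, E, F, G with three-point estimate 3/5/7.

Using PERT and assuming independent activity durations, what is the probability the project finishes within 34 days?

te_A = (5 + 4·10 + 15)/6 = 60/6 = 10; σ²_A = ((15−5)/6)² = 2.778
te_B = (9 + 4·11 + 19)/6 = 72/6 = 12; σ²_B = ((19−9)/6)² = 2.778
te_C = (1 + 4·7 + 13)/6 = 42/6 = 7; σ²_C = ((13−1)/6)² = 4.000
te_D = (4 + 4·6 + 14)/6 = 42/6 = 7; σ²_D = ((14−4)/6)² = 2.778
te_E = (8 + 4·11 + 26)/6 = 78/6 = 13; σ²_E = ((26−8)/6)² = 9.000
te_F = (4 + 4·6 + 14)/6 = 42/6 = 7; σ²_F = ((14−4)/6)² = 2.778
te_G = (2 + 4·8 + 20)/6 = 54/6 = 9; σ²_G = ((20−2)/6)² = 9.000
te_H = (3 + 4·5 + 7)/6 = 30/6 = 5; σ²_H = ((7−3)/6)² = 0.444

Forward pass:
ES_A = 0; EF_A = 10
ES_B = 10; EF_B = 10+12 = 22
ES_C = 10; EF_C = 10+7 = 17
ES_D = 10; EF_D = 10+7 = 17
ES_E = 22; EF_E = 22+13 = 35
ES_F = 17; EF_F = 17+7 = 24
ES_G = max(EF_A=10, EF_B=22) = 22; EF_G = 22+9 = 31
ES_H = max(EF_C=17, EF_D=17, EF_E=35, EF_F=24, EF_G=31) = 35; EF_H = 35+5 = 40
Expected project duration μ = 40 days. Critical path: A → B → E → H.

Variance along critical path = 2.778 + 2.778 + 9.000 + 0.444 = 15.000; σ = √15.000 = 3.873 days.
Z = (34 − 40) / 3.873 = -1.549
P(T ≤ 34) = Φ(-1.549) ≈ 0.061

0.061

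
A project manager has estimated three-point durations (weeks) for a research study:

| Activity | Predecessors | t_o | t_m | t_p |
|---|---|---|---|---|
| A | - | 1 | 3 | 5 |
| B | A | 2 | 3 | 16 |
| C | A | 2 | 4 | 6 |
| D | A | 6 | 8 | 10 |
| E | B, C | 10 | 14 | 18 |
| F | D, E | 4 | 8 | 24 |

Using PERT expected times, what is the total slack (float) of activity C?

1 weeks

te_A = (1 + 4·3 + 5)/6 = 18/6 = 3
te_B = (2 + 4·3 + 16)/6 = 30/6 = 5
te_C = (2 + 4·4 + 6)/6 = 24/6 = 4
te_D = (6 + 4·8 + 10)/6 = 48/6 = 8
te_E = (10 + 4·14 + 18)/6 = 84/6 = 14
te_F = (4 + 4·8 + 24)/6 = 60/6 = 10

Forward pass:
ES_A = 0; EF_A = 3
ES_B = 3; EF_B = 3+5 = 8
ES_C = 3; EF_C = 3+4 = 7
ES_D = 3; EF_D = 3+8 = 11
ES_E = max(EF_B=8, EF_C=7) = 8; EF_E = 8+14 = 22
ES_F = max(EF_D=11, EF_E=22) = 22; EF_F = 22+10 = 32
Expected project duration μ = 32 weeks. Critical path: A → B → E → F.

Backward pass:
LF_F = 32; LS_F = 32−10 = 22
LF_E = LS_F = 22; LS_E = 22−14 = 8
LF_D = LS_F = 22; LS_D = 22−8 = 14
LF_C = LS_E = 8; LS_C = 8−4 = 4
LF_B = LS_E = 8; LS_B = 8−5 = 3
LF_A = min(LS_B=3, LS_C=4, LS_D=14) = 3; LS_A = 3−3 = 0
Slack_C = LS_C − ES_C = 4 − 3 = 1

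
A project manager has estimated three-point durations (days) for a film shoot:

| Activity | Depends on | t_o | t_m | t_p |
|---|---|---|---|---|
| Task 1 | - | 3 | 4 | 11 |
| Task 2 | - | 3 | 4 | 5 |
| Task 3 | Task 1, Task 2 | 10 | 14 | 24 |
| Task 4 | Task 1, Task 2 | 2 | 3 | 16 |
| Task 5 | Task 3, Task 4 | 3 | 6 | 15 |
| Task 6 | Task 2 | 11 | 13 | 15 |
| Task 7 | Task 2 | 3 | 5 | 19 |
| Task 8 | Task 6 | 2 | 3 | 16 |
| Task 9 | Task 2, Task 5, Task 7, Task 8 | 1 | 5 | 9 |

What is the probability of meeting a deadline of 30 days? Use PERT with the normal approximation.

te_Task 1 = (3 + 4·4 + 11)/6 = 30/6 = 5; σ²_Task 1 = ((11−3)/6)² = 1.778
te_Task 2 = (3 + 4·4 + 5)/6 = 24/6 = 4; σ²_Task 2 = ((5−3)/6)² = 0.111
te_Task 3 = (10 + 4·14 + 24)/6 = 90/6 = 15; σ²_Task 3 = ((24−10)/6)² = 5.444
te_Task 4 = (2 + 4·3 + 16)/6 = 30/6 = 5; σ²_Task 4 = ((16−2)/6)² = 5.444
te_Task 5 = (3 + 4·6 + 15)/6 = 42/6 = 7; σ²_Task 5 = ((15−3)/6)² = 4.000
te_Task 6 = (11 + 4·13 + 15)/6 = 78/6 = 13; σ²_Task 6 = ((15−11)/6)² = 0.444
te_Task 7 = (3 + 4·5 + 19)/6 = 42/6 = 7; σ²_Task 7 = ((19−3)/6)² = 7.111
te_Task 8 = (2 + 4·3 + 16)/6 = 30/6 = 5; σ²_Task 8 = ((16−2)/6)² = 5.444
te_Task 9 = (1 + 4·5 + 9)/6 = 30/6 = 5; σ²_Task 9 = ((9−1)/6)² = 1.778

Forward pass:
ES_Task 1 = 0; EF_Task 1 = 5
ES_Task 2 = 0; EF_Task 2 = 4
ES_Task 3 = max(EF_Task 1=5, EF_Task 2=4) = 5; EF_Task 3 = 5+15 = 20
ES_Task 4 = max(EF_Task 1=5, EF_Task 2=4) = 5; EF_Task 4 = 5+5 = 10
ES_Task 5 = max(EF_Task 3=20, EF_Task 4=10) = 20; EF_Task 5 = 20+7 = 27
ES_Task 6 = 4; EF_Task 6 = 4+13 = 17
ES_Task 7 = 4; EF_Task 7 = 4+7 = 11
ES_Task 8 = 17; EF_Task 8 = 17+5 = 22
ES_Task 9 = max(EF_Task 2=4, EF_Task 5=27, EF_Task 7=11, EF_Task 8=22) = 27; EF_Task 9 = 27+5 = 32
Expected project duration μ = 32 days. Critical path: Task 1 → Task 3 → Task 5 → Task 9.

Variance along critical path = 1.778 + 5.444 + 4.000 + 1.778 = 13.000; σ = √13.000 = 3.606 days.
Z = (30 − 32) / 3.606 = -0.555
P(T ≤ 30) = Φ(-0.555) ≈ 0.290

0.290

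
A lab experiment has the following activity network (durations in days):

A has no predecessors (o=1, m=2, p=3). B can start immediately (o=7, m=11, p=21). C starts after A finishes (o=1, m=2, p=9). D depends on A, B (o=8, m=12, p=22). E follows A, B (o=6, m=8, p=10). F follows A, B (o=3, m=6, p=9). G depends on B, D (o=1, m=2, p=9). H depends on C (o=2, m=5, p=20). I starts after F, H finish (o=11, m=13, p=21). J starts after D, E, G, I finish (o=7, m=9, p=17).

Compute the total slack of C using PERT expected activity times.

te_A = (1 + 4·2 + 3)/6 = 12/6 = 2
te_B = (7 + 4·11 + 21)/6 = 72/6 = 12
te_C = (1 + 4·2 + 9)/6 = 18/6 = 3
te_D = (8 + 4·12 + 22)/6 = 78/6 = 13
te_E = (6 + 4·8 + 10)/6 = 48/6 = 8
te_F = (3 + 4·6 + 9)/6 = 36/6 = 6
te_G = (1 + 4·2 + 9)/6 = 18/6 = 3
te_H = (2 + 4·5 + 20)/6 = 42/6 = 7
te_I = (11 + 4·13 + 21)/6 = 84/6 = 14
te_J = (7 + 4·9 + 17)/6 = 60/6 = 10

Forward pass:
ES_A = 0; EF_A = 2
ES_B = 0; EF_B = 12
ES_C = 2; EF_C = 2+3 = 5
ES_D = max(EF_A=2, EF_B=12) = 12; EF_D = 12+13 = 25
ES_E = max(EF_A=2, EF_B=12) = 12; EF_E = 12+8 = 20
ES_F = max(EF_A=2, EF_B=12) = 12; EF_F = 12+6 = 18
ES_G = max(EF_B=12, EF_D=25) = 25; EF_G = 25+3 = 28
ES_H = 5; EF_H = 5+7 = 12
ES_I = max(EF_F=18, EF_H=12) = 18; EF_I = 18+14 = 32
ES_J = max(EF_D=25, EF_E=20, EF_G=28, EF_I=32) = 32; EF_J = 32+10 = 42
Expected project duration μ = 42 days. Critical path: B → F → I → J.

Backward pass:
LF_J = 42; LS_J = 42−10 = 32
LF_I = LS_J = 32; LS_I = 32−14 = 18
LF_H = LS_I = 18; LS_H = 18−7 = 11
LF_G = LS_J = 32; LS_G = 32−3 = 29
LF_F = LS_I = 18; LS_F = 18−6 = 12
LF_E = LS_J = 32; LS_E = 32−8 = 24
LF_D = min(LS_G=29, LS_J=32) = 29; LS_D = 29−13 = 16
LF_C = LS_H = 11; LS_C = 11−3 = 8
LF_B = min(LS_D=16, LS_E=24, LS_F=12, LS_G=29) = 12; LS_B = 12−12 = 0
LF_A = min(LS_C=8, LS_D=16, LS_E=24, LS_F=12) = 8; LS_A = 8−2 = 6
Slack_C = LS_C − ES_C = 8 − 2 = 6

6 days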